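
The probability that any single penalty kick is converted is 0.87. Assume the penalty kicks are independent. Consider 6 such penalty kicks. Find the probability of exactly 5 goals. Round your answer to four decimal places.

X ~ Binomial(n=6, p=0.87).
P(X=5) = C(6,5) · p^5 · (1−p)^1
= 6 · 0.49842 · 0.13 = 0.388768

0.3888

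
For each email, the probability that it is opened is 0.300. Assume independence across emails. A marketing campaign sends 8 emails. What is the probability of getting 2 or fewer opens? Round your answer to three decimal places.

0.552

X ~ Binomial(8, 0.30); P(X ≤ 2) = Σ C(8,k) p^k (1−p)^(8−k) over k:
  k=0: C(8,0)·0.30^0·0.70^8 = 0.05765
  k=1: C(8,1)·0.30^1·0.70^7 = 0.19765
  k=2: C(8,2)·0.30^2·0.70^6 = 0.29648
Total = 0.55177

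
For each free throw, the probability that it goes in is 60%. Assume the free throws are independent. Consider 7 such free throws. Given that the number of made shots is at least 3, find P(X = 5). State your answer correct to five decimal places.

0.28910

X ~ Binomial(7, 0.60). Want P(X=5 | X≥3) = P(X=5) / P(X≥3).
P(X=5) = C(7,5)·0.60^5·0.40^2 = 0.2612736
P(X≥3) = 1 − 0.0016384 − 0.0172032 − 0.0774144 = 0.9037440
Ratio = 0.2612736 / 0.9037440 = 0.2891013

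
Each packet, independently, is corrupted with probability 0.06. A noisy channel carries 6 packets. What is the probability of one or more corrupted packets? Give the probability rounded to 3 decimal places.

0.310

P(at least one) = 1 − P(none) = 1 − (1 − 0.06)^6
= 1 − 0.68987 = 0.31013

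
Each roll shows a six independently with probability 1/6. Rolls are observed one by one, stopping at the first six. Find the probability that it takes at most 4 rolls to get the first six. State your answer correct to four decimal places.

0.5177

Y = number of rolls to the first success; geometric, p = 0.166667.
P(Y ≤ 4) = 1 − (1−p)^4 = 1 − 0.482253 = 0.517747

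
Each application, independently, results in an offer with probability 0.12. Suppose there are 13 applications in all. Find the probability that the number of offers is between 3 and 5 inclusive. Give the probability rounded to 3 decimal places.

X ~ Binomial(13, 0.12); P(3 ≤ X ≤ 5) = Σ C(13,k) p^k (1−p)^(13−k) over k:
  k=3: C(13,3)·0.12^3·0.88^10 = 0.13764
  k=4: C(13,4)·0.12^4·0.88^9 = 0.04692
  k=5: C(13,5)·0.12^5·0.88^8 = 0.01152
Total = 0.19608

0.196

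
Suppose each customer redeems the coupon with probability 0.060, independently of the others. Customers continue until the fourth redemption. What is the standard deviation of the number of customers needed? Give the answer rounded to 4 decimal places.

Y = total customers until the fourth success; negative binomial with r=4, p=0.06.
SD(Y) = √[r(1−p)/p²] = √(1044.444444) = 32.317866

32.3179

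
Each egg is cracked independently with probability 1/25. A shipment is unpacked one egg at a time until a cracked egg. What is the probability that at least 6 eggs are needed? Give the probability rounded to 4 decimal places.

0.8154

Y = number of eggs to the first success; geometric, p = 0.04.
P(Y > 5) = P(first 5 all fail) = (1−p)^5 = 0.815373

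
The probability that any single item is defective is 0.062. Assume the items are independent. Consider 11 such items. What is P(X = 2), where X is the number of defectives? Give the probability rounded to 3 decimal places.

0.119

X ~ Binomial(n=11, p=0.062).
P(X=2) = C(11,2) · p^2 · (1−p)^9
= 55 · 0.003844 · 0.56212 = 0.11884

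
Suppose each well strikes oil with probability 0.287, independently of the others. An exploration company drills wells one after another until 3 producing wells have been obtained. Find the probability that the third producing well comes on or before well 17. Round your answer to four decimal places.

0.9050

Finishing within 17 wells ⇔ at least 3 successes in the first 17. With X ~ Binomial(17, 0.287), P(Y ≤ 17) = 1 − P(X ≤ 2).
  k=0: C(17,0)·0.287^0·0.713^17 = 0.003181
  k=1: C(17,1)·0.287^1·0.713^16 = 0.021765
  k=2: C(17,2)·0.287^2·0.713^15 = 0.070088
1 − 0.095034 = 0.904966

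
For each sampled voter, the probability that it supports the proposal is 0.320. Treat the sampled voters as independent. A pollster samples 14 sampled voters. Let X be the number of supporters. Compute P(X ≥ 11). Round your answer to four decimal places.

0.0005

X ~ Binomial(14, 0.32); P(X ≥ 11) = Σ C(14,k) p^k (1−p)^(14−k) over k:
  k=11: C(14,11)·0.32^11·0.68^3 = 0.000412
  k=12: C(14,12)·0.32^12·0.68^2 = 0.000049
  k=13: C(14,13)·0.32^13·0.68^1 = 0.000004
  k=14: C(14,14)·0.32^14·0.68^0 = 0.000000
Total = 0.000465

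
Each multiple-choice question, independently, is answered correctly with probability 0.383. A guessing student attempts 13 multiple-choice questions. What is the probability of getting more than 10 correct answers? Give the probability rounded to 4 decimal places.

X ~ Binomial(13, 0.383); P(X ≥ 11) = Σ C(13,k) p^k (1−p)^(13−k) over k:
  k=11: C(13,11)·0.383^11·0.617^2 = 0.000772
  k=12: C(13,12)·0.383^12·0.617^1 = 0.000080
  k=13: C(13,13)·0.383^13·0.617^0 = 0.000004
Total = 0.000856

0.0009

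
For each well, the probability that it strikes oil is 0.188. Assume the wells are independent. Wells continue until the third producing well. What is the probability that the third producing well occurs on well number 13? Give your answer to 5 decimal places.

Y = trial on which the third success occurs; negative binomial, r=3, p=0.188.
P(Y=13) = C(12,2) · p^3 · (1−p)^10
= 66 · 0.0066447 · 0.12461 = 0.0546484

0.05465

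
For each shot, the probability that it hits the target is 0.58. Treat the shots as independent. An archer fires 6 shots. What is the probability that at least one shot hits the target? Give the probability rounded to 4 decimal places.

0.9945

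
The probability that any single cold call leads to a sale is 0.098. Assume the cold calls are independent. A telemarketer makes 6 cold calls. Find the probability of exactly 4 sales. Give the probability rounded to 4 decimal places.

X ~ Binomial(n=6, p=0.098).
P(X=4) = C(6,4) · p^4 · (1−p)^2
= 15 · 9.2237e-05 · 0.8136 = 0.001126

0.0011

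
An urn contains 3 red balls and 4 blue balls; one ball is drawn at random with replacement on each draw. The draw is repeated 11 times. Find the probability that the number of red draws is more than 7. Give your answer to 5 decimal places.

0.04520

X ~ Binomial(11, 0.428571); P(X ≥ 8) = Σ C(11,k) p^k (1−p)^(11−k) over k:
  k=8: C(11,8)·0.428571^8·0.571429^3 = 0.0350393
  k=9: C(11,9)·0.428571^9·0.571429^2 = 0.0087598
  k=10: C(11,10)·0.428571^10·0.571429^1 = 0.0013140
  k=11: C(11,11)·0.428571^11·0.571429^0 = 0.0000896
Total = 0.0452027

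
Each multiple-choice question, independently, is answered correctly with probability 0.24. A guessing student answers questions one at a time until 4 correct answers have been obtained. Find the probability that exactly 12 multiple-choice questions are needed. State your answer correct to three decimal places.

Y = trial on which the fourth success occurs; negative binomial, r=4, p=0.24.
P(Y=12) = C(11,3) · p^4 · (1−p)^8
= 165 · 0.0033178 · 0.1113 = 0.06093

0.061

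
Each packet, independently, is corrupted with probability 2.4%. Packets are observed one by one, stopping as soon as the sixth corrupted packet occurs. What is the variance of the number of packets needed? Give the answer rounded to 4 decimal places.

Y = total packets until the sixth success; negative binomial with r=6, p=0.024.
Var(Y) = r(1−p)/p² = 6·0.976 / 0.024² = 10166.666667

10166.6667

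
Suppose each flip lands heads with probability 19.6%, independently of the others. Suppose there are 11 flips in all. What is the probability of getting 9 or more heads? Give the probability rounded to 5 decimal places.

X ~ Binomial(11, 0.196); P(X ≥ 9) = Σ C(11,k) p^k (1−p)^(11−k) over k:
  k=9: C(11,9)·0.196^9·0.804^2 = 0.0000152
  k=10: C(11,10)·0.196^10·0.804^1 = 0.0000007
  k=11: C(11,11)·0.196^11·0.804^0 = 0.0000000
Total = 0.0000159

0.00002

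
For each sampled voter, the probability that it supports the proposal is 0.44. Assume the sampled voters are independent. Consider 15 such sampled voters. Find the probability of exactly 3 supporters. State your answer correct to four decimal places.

X ~ Binomial(n=15, p=0.44).
P(X=3) = C(15,3) · p^3 · (1−p)^12
= 455 · 0.085184 · 0.00095117 = 0.036866

0.0369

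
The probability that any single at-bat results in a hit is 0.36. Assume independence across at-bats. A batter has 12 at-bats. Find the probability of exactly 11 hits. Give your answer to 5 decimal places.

0.00010

X ~ Binomial(n=12, p=0.36).
P(X=11) = C(12,11) · p^11 · (1−p)^1
= 12 · 1.3162e-05 · 0.64 = 0.0001011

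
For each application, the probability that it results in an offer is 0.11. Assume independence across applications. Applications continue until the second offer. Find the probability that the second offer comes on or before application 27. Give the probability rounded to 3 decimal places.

0.813

Finishing within 27 applications ⇔ at least 2 successes in the first 27. With X ~ Binomial(27, 0.11), P(Y ≤ 27) = 1 − P(X ≤ 1).
  k=0: C(27,0)·0.11^0·0.89^27 = 0.04301
  k=1: C(27,1)·0.11^1·0.89^26 = 0.14351
1 − 0.18652 = 0.81348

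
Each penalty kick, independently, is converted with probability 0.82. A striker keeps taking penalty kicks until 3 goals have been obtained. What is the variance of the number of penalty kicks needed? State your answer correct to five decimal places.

0.80309

Y = total penalty kicks until the third success; negative binomial with r=3, p=0.82.
Var(Y) = r(1−p)/p² = 3·0.18 / 0.82² = 0.8030934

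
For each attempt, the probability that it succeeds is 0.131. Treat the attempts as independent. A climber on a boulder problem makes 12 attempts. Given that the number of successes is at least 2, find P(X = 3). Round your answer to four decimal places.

0.2918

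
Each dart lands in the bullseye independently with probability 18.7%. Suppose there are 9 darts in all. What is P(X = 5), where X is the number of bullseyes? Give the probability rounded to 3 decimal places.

X ~ Binomial(n=9, p=0.187).
P(X=5) = C(9,5) · p^5 · (1−p)^4
= 126 · 0.00022867 · 0.43688 = 0.01259

0.013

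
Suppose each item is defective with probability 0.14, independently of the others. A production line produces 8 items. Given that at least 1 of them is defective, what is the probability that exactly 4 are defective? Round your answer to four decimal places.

0.0210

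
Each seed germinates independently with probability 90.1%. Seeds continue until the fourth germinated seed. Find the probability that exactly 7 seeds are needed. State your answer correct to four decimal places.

Y = trial on which the fourth success occurs; negative binomial, r=4, p=0.901.
P(Y=7) = C(6,3) · p^4 · (1−p)^3
= 20 · 0.65902 · 0.0009703 = 0.012789

0.0128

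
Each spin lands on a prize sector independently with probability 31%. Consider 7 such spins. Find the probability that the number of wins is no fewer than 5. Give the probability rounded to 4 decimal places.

X ~ Binomial(7, 0.31); P(X ≥ 5) = Σ C(7,k) p^k (1−p)^(7−k) over k:
  k=5: C(7,5)·0.31^5·0.69^2 = 0.028624
  k=6: C(7,6)·0.31^6·0.69^1 = 0.004287
  k=7: C(7,7)·0.31^7·0.69^0 = 0.000275
Total = 0.033185

0.0332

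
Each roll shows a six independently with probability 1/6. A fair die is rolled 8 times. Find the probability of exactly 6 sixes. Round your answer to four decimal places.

0.0004

X ~ Binomial(n=8, p=0.166667).
P(X=6) = C(8,6) · p^6 · (1−p)^2
= 28 · 2.1433e-05 · 0.69444 = 0.000417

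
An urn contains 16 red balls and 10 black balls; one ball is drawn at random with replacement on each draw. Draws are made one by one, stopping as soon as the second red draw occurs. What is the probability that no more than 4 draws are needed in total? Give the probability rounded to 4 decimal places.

0.8381

Finishing within 4 draws ⇔ at least 2 successes in the first 4. With X ~ Binomial(4, 0.615385), P(Y ≤ 4) = 1 − P(X ≤ 1).
  k=0: C(4,0)·0.615385^0·0.384615^4 = 0.021883
  k=1: C(4,1)·0.615385^1·0.384615^3 = 0.140051
1 − 0.161934 = 0.838066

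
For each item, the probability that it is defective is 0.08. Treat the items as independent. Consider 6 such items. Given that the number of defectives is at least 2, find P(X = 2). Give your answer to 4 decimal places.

0.8899

X ~ Binomial(6, 0.08). Want P(X=2 | X≥2) = P(X=2) / P(X≥2).
P(X=2) = C(6,2)·0.08^2·0.92^4 = 0.068774
P(X≥2) = 1 − 0.606355 − 0.316359 = 0.077286
Ratio = 0.068774 / 0.077286 = 0.889862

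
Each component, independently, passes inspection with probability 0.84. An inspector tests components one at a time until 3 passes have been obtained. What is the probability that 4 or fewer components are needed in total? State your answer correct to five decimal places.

0.87720

Finishing within 4 components ⇔ at least 3 successes in the first 4. With X ~ Binomial(4, 0.84), P(Y ≤ 4) = 1 − P(X ≤ 2).
  k=0: C(4,0)·0.84^0·0.16^4 = 0.0006554
  k=1: C(4,1)·0.84^1·0.16^3 = 0.0137626
  k=2: C(4,2)·0.84^2·0.16^2 = 0.1083802
1 − 0.1227981 = 0.8772019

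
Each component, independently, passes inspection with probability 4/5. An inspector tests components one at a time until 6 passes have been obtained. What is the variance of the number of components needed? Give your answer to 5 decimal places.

1.87500

Y = total components until the sixth success; negative binomial with r=6, p=0.80.
Var(Y) = r(1−p)/p² = 6·0.20 / 0.80² = 1.8750000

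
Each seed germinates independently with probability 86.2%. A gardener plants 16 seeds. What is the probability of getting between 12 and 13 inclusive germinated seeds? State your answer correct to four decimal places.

0.3246

X ~ Binomial(16, 0.862); P(12 ≤ X ≤ 13) = Σ C(16,k) p^k (1−p)^(16−k) over k:
  k=12: C(16,12)·0.862^12·0.138^4 = 0.111090
  k=13: C(16,13)·0.862^13·0.138^3 = 0.213511
Total = 0.324601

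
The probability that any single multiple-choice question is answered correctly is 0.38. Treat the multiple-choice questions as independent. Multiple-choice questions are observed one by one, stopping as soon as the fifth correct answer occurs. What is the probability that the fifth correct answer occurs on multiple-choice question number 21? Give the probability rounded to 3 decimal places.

0.018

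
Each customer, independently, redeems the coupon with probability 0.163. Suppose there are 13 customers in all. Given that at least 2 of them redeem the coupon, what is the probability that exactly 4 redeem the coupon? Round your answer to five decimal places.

X ~ Binomial(13, 0.163). Want P(X=4 | X≥2) = P(X=4) / P(X≥2).
P(X=4) = C(13,4)·0.163^4·0.837^9 = 0.1017620
P(X≥2) = 1 − 0.0989535 − 0.2505166 = 0.6505300
Ratio = 0.1017620 / 0.6505300 = 0.1564294

0.15643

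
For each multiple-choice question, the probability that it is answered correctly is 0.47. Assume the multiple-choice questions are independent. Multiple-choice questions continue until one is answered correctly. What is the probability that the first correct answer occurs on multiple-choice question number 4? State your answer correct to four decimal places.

0.0700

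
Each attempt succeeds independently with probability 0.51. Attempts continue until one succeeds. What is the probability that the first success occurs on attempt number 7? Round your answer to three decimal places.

Geometric (trials to first success), p = 0.51.
P(Y = 7) = (1−p)^6 · p = 0.013841 · 0.51 = 0.00706

0.007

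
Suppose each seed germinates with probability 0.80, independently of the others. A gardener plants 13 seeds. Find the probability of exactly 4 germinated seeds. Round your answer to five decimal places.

0.00015

X ~ Binomial(n=13, p=0.80).
P(X=4) = C(13,4) · p^4 · (1−p)^9
= 715 · 0.4096 · 5.12e-07 = 0.0001499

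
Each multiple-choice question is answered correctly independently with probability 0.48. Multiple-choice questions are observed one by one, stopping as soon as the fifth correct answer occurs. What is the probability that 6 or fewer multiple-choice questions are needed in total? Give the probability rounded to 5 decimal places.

Finishing within 6 multiple-choice questions ⇔ at least 5 successes in the first 6. With X ~ Binomial(6, 0.48), P(Y ≤ 6) = 1 − P(X ≤ 4).
  k=0: C(6,0)·0.48^0·0.52^6 = 0.0197706
  k=1: C(6,1)·0.48^1·0.52^5 = 0.1094988
  k=2: C(6,2)·0.48^2·0.52^4 = 0.2526894
  k=3: C(6,3)·0.48^3·0.52^3 = 0.3110024
  k=4: C(6,4)·0.48^4·0.52^2 = 0.2153094
1 − 0.9082706 = 0.0917294

0.09173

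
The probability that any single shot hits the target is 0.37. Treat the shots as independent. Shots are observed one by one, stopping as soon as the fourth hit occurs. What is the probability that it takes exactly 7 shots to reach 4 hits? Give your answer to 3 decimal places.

Y = trial on which the fourth success occurs; negative binomial, r=4, p=0.37.
P(Y=7) = C(6,3) · p^4 · (1−p)^3
= 20 · 0.018742 · 0.25005 = 0.09373

0.094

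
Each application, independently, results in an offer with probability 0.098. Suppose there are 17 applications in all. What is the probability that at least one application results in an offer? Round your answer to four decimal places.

P(at least one) = 1 − P(none) = 1 − (1 − 0.098)^17
= 1 − 0.173185 = 0.826815

0.8268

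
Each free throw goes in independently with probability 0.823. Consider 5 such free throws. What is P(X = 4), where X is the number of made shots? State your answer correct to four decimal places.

0.4060

X ~ Binomial(n=5, p=0.823).
P(X=4) = C(5,4) · p^4 · (1−p)^1
= 5 · 0.45877 · 0.177 = 0.406015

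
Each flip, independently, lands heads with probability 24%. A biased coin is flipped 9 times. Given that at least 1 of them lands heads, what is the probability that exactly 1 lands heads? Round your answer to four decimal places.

0.2626

X ~ Binomial(9, 0.24). Want P(X=1 | X≥1) = P(X=1) / P(X≥1).
P(X=1) = C(9,1)·0.24^1·0.76^8 = 0.240416
P(X≥1) = 1 − 0.084591 = 0.915409
Ratio = 0.240416 / 0.915409 = 0.262632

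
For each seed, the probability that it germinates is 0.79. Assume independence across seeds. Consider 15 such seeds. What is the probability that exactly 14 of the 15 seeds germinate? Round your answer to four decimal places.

0.1162

X ~ Binomial(n=15, p=0.79).
P(X=14) = C(15,14) · p^14 · (1−p)^1
= 15 · 0.036879 · 0.21 = 0.116169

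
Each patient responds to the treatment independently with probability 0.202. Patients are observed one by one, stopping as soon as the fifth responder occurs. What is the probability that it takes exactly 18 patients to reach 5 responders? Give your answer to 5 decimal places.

0.04260

Y = trial on which the fifth success occurs; negative binomial, r=5, p=0.202.
P(Y=18) = C(17,4) · p^5 · (1−p)^13
= 2380 · 0.00033632 · 0.053215 = 0.0425963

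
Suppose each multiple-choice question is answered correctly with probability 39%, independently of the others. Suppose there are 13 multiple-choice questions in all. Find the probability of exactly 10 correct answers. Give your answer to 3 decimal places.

0.005

X ~ Binomial(n=13, p=0.39).
P(X=10) = C(13,10) · p^10 · (1−p)^3
= 286 · 8.1404e-05 · 0.22698 = 0.00528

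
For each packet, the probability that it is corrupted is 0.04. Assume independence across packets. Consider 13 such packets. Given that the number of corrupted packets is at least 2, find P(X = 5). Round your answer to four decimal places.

X ~ Binomial(13, 0.04). Want P(X=5 | X≥2) = P(X=5) / P(X≥2).
P(X=5) = C(13,5)·0.04^5·0.96^8 = 0.000095
P(X≥2) = 1 − 0.588201 − 0.318609 = 0.093190
Ratio = 0.000095 / 0.093190 = 0.001020

0.0010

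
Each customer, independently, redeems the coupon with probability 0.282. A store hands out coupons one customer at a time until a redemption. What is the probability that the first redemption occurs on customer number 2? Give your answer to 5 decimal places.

Geometric (trials to first success), p = 0.282.
P(Y = 2) = (1−p)^1 · p = 0.718 · 0.282 = 0.2024760

0.20248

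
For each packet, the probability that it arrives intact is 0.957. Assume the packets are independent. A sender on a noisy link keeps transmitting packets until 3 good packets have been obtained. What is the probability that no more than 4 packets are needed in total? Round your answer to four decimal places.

Finishing within 4 packets ⇔ at least 3 successes in the first 4. With X ~ Binomial(4, 0.957), P(Y ≤ 4) = 1 − P(X ≤ 2).
  k=0: C(4,0)·0.957^0·0.043^4 = 0.000003
  k=1: C(4,1)·0.957^1·0.043^3 = 0.000304
  k=2: C(4,2)·0.957^2·0.043^2 = 0.010160
1 − 0.010468 = 0.989532

0.9895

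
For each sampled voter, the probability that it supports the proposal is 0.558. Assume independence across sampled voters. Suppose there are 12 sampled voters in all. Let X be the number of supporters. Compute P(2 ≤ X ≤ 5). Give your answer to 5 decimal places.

X ~ Binomial(12, 0.558); P(2 ≤ X ≤ 5) = Σ C(12,k) p^k (1−p)^(12−k) over k:
  k=2: C(12,2)·0.558^2·0.442^10 = 0.0058484
  k=3: C(12,3)·0.558^3·0.442^9 = 0.0246108
  k=4: C(12,4)·0.558^4·0.442^8 = 0.0699069
  k=5: C(12,5)·0.558^5·0.442^7 = 0.1412056
Total = 0.2415717

0.24157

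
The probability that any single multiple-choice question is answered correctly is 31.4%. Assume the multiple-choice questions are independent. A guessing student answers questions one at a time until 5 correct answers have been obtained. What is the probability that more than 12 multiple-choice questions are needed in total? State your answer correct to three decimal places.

0.686

Needing more than 12 multiple-choice questions ⇔ fewer than 5 successes in the first 12. With X ~ Binomial(12, 0.314), P(Y > 12) = P(X ≤ 4).
  k=0: C(12,0)·0.314^0·0.686^12 = 0.01086
  k=1: C(12,1)·0.314^1·0.686^11 = 0.05966
  k=2: C(12,2)·0.314^2·0.686^10 = 0.15019
  k=3: C(12,3)·0.314^3·0.686^9 = 0.22915
  k=4: C(12,4)·0.314^4·0.686^8 = 0.23600
P(X ≤ 4) = 0.68587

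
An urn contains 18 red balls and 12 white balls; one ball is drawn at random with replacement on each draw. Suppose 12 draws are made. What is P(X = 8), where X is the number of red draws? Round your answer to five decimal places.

X ~ Binomial(n=12, p=0.60).
P(X=8) = C(12,8) · p^8 · (1−p)^4
= 495 · 0.016796 · 0.0256 = 0.2128409

0.21284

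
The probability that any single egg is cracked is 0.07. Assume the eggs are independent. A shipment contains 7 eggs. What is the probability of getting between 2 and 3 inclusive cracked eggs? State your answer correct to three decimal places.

0.081

X ~ Binomial(7, 0.07); P(2 ≤ X ≤ 3) = Σ C(7,k) p^k (1−p)^(7−k) over k:
  k=2: C(7,2)·0.07^2·0.93^5 = 0.07159
  k=3: C(7,3)·0.07^3·0.93^4 = 0.00898
Total = 0.08057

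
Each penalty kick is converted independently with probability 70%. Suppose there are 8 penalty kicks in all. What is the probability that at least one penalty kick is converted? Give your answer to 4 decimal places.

0.9999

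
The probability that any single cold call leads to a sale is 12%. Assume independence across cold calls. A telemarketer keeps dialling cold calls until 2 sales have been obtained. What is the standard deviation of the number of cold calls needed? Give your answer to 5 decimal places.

Y = total cold calls until the second success; negative binomial with r=2, p=0.12.
SD(Y) = √[r(1−p)/p²] = √(122.2222222) = 11.0554160

11.05542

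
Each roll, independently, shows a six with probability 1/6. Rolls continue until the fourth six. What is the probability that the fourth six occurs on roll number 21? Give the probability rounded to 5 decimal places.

Y = trial on which the fourth success occurs; negative binomial, r=4, p=0.166667.
P(Y=21) = C(20,3) · p^4 · (1−p)^17
= 1140 · 0.0007716 · 0.045073 = 0.0396478

0.03965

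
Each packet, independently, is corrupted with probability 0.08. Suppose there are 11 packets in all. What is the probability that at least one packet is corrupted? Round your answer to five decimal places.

P(at least one) = 1 − P(none) = 1 − (1 − 0.08)^11
= 1 − 0.3996374 = 0.6003626

0.60036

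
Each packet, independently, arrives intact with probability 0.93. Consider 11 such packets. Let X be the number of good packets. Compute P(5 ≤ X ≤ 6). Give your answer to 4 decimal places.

0.0005

X ~ Binomial(11, 0.93); P(5 ≤ X ≤ 6) = Σ C(11,k) p^k (1−p)^(11−k) over k:
  k=5: C(11,5)·0.93^5·0.07^6 = 0.000038
  k=6: C(11,6)·0.93^6·0.07^5 = 0.000502
Total = 0.000540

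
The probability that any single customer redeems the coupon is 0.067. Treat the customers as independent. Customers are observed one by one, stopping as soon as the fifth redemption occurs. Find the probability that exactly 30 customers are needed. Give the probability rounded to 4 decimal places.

Y = trial on which the fifth success occurs; negative binomial, r=5, p=0.067.
P(Y=30) = C(29,4) · p^5 · (1−p)^25
= 23751 · 1.3501e-06 · 0.17662 = 0.005664

0.0057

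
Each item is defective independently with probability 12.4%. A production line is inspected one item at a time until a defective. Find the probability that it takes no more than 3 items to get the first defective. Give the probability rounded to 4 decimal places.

Y = number of items to the first success; geometric, p = 0.124.
P(Y ≤ 3) = 1 − (1−p)^3 = 1 − 0.672221 = 0.327779

0.3278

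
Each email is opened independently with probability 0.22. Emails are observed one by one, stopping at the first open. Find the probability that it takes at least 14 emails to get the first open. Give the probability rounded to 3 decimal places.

0.040

Y = number of emails to the first success; geometric, p = 0.22.
P(Y > 13) = P(first 13 all fail) = (1−p)^13 = 0.03956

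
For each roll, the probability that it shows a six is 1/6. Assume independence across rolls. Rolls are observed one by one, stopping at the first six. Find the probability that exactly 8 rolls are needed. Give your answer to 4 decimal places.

Geometric (trials to first success), p = 0.166667.
P(Y = 8) = (1−p)^7 · p = 0.27908 · 0.166667 = 0.046514

0.0465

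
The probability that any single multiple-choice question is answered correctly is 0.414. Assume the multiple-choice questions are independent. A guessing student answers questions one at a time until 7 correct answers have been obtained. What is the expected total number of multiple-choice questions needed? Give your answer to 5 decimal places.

Y = total multiple-choice questions until the seventh success; negative binomial with r=7, p=0.414.
E[Y] = r / p = 7 / 0.414 = 16.9082126

16.90821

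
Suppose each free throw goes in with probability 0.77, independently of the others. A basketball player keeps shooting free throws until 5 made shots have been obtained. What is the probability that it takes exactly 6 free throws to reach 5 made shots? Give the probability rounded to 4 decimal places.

Y = trial on which the fifth success occurs; negative binomial, r=5, p=0.77.
P(Y=6) = C(5,4) · p^5 · (1−p)^1
= 5 · 0.27068 · 0.23 = 0.311280

0.3113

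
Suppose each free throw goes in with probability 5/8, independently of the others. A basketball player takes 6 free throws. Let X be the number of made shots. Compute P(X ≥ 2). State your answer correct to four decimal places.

X ~ Binomial(6, 0.625); P(X ≥ 2) = Σ C(6,k) p^k (1−p)^(6−k) over k:
  k=2: C(6,2)·0.625^2·0.375^4 = 0.115871
  k=3: C(6,3)·0.625^3·0.375^3 = 0.257492
  k=4: C(6,4)·0.625^4·0.375^2 = 0.321865
  k=5: C(6,5)·0.625^5·0.375^1 = 0.214577
  k=6: C(6,6)·0.625^6·0.375^0 = 0.059605
Total = 0.969410

0.9694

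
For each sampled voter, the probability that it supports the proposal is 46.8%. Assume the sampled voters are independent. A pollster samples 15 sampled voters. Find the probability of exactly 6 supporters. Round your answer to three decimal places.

0.180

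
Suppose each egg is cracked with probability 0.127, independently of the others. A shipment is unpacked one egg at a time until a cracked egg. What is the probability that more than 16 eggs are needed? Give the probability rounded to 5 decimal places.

Y = number of eggs to the first success; geometric, p = 0.127.
P(Y > 16) = P(first 16 all fail) = (1−p)^16 = 0.1138224

0.11382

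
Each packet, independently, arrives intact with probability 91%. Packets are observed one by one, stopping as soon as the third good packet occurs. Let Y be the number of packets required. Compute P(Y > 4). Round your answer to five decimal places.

0.04296

Needing more than 4 packets ⇔ fewer than 3 successes in the first 4. With X ~ Binomial(4, 0.91), P(Y > 4) = P(X ≤ 2).
  k=0: C(4,0)·0.91^0·0.09^4 = 0.0000656
  k=1: C(4,1)·0.91^1·0.09^3 = 0.0026536
  k=2: C(4,2)·0.91^2·0.09^2 = 0.0402457
P(X ≤ 2) = 0.0429648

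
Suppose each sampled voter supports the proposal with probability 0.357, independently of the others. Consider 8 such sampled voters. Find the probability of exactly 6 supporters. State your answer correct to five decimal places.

X ~ Binomial(n=8, p=0.357).
P(X=6) = C(8,6) · p^6 · (1−p)^2
= 28 · 0.0020702 · 0.41345 = 0.0239657

0.02397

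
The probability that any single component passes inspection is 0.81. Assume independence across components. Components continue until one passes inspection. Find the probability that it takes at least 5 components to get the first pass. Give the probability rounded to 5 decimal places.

Y = number of components to the first success; geometric, p = 0.81.
P(Y > 4) = P(first 4 all fail) = (1−p)^4 = 0.0013032

0.00130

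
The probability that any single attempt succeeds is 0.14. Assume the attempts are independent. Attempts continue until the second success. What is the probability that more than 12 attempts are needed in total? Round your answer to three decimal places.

Needing more than 12 attempts ⇔ fewer than 2 successes in the first 12. With X ~ Binomial(12, 0.14), P(Y > 12) = P(X ≤ 1).
  k=0: C(12,0)·0.14^0·0.86^12 = 0.16367
  k=1: C(12,1)·0.14^1·0.86^11 = 0.31974
P(X ≤ 1) = 0.48341

0.483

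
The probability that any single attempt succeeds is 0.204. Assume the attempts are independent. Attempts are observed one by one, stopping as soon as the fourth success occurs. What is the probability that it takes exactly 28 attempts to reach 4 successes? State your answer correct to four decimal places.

Y = trial on which the fourth success occurs; negative binomial, r=4, p=0.204.
P(Y=28) = C(27,3) · p^4 · (1−p)^24
= 2925 · 0.0017319 · 0.0041871 = 0.021211

0.0212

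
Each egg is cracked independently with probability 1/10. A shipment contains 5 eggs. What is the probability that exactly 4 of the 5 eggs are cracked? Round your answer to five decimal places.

X ~ Binomial(n=5, p=0.10).
P(X=4) = C(5,4) · p^4 · (1−p)^1
= 5 · 0.0001 · 0.9 = 0.0004500

0.00045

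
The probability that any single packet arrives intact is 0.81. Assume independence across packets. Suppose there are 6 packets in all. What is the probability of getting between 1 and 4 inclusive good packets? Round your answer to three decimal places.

X ~ Binomial(6, 0.81); P(1 ≤ X ≤ 4) = Σ C(6,k) p^k (1−p)^(6−k) over k:
  k=1: C(6,1)·0.81^1·0.19^5 = 0.00120
  k=2: C(6,2)·0.81^2·0.19^4 = 0.01283
  k=3: C(6,3)·0.81^3·0.19^3 = 0.07290
  k=4: C(6,4)·0.81^4·0.19^2 = 0.23310
Total = 0.32003

0.320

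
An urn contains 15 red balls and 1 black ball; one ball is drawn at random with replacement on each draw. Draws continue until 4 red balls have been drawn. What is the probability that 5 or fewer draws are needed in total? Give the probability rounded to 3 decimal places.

0.966

Finishing within 5 draws ⇔ at least 4 successes in the first 5. With X ~ Binomial(5, 0.9375), P(Y ≤ 5) = 1 − P(X ≤ 3).
  k=0: C(5,0)·0.9375^0·0.0625^5 = 0.00000
  k=1: C(5,1)·0.9375^1·0.0625^4 = 0.00007
  k=2: C(5,2)·0.9375^2·0.0625^3 = 0.00215
  k=3: C(5,3)·0.9375^3·0.0625^2 = 0.03219
1 − 0.03440 = 0.96560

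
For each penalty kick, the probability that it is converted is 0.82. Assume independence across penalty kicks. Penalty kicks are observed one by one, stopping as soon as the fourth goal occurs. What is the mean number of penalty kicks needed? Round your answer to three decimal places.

4.878

Y = total penalty kicks until the fourth success; negative binomial with r=4, p=0.82.
E[Y] = r / p = 4 / 0.82 = 4.87805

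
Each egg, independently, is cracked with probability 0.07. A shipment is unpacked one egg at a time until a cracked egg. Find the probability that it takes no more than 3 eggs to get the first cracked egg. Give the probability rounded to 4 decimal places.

0.1956

Y = number of eggs to the first success; geometric, p = 0.07.
P(Y ≤ 3) = 1 − (1−p)^3 = 1 − 0.804357 = 0.195643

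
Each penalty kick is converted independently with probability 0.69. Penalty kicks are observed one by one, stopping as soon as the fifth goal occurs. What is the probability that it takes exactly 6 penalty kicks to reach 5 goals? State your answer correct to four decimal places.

Y = trial on which the fifth success occurs; negative binomial, r=5, p=0.69.
P(Y=6) = C(5,4) · p^5 · (1−p)^1
= 5 · 0.1564 · 0.31 = 0.242425

0.2424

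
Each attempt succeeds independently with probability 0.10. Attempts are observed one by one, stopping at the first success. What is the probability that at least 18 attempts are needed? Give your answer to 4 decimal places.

0.1668

Y = number of attempts to the first success; geometric, p = 0.10.
P(Y > 17) = P(first 17 all fail) = (1−p)^17 = 0.166772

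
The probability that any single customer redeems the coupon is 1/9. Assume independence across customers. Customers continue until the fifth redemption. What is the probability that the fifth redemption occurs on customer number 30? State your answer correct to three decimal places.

0.021

Y = trial on which the fifth success occurs; negative binomial, r=5, p=0.111111.
P(Y=30) = C(29,4) · p^5 · (1−p)^25
= 23751 · 1.6935e-05 · 0.052624 = 0.02117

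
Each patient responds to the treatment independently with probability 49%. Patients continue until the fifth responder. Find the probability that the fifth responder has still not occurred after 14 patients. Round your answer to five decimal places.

0.10262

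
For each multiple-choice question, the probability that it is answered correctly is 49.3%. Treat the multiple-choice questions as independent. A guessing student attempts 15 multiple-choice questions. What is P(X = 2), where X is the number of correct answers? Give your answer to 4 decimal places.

0.0037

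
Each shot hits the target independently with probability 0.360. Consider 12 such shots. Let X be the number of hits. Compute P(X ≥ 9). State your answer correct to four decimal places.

0.0070

X ~ Binomial(12, 0.36); P(X ≥ 9) = Σ C(12,k) p^k (1−p)^(12−k) over k:
  k=9: C(12,9)·0.36^9·0.64^3 = 0.005857
  k=10: C(12,10)·0.36^10·0.64^2 = 0.000988
  k=11: C(12,11)·0.36^11·0.64^1 = 0.000101
  k=12: C(12,12)·0.36^12·0.64^0 = 0.000005
Total = 0.006951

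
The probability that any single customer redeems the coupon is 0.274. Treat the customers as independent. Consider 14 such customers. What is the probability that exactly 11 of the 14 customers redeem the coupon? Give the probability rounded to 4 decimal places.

X ~ Binomial(n=14, p=0.274).
P(X=11) = C(14,11) · p^11 · (1−p)^3
= 364 · 6.5352e-07 · 0.38266 = 0.000091

0.0001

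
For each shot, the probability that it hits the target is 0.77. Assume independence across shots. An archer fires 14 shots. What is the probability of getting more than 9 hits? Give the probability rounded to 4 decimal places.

X ~ Binomial(14, 0.77); P(X ≥ 10) = Σ C(14,k) p^k (1−p)^(14−k) over k:
  k=10: C(14,10)·0.77^10·0.23^4 = 0.205236
  k=11: C(14,11)·0.77^11·0.23^3 = 0.249852
  k=12: C(14,12)·0.77^12·0.23^2 = 0.209115
  k=13: C(14,13)·0.77^13·0.23^1 = 0.107705
  k=14: C(14,14)·0.77^14·0.23^0 = 0.025756
Total = 0.797663

0.7977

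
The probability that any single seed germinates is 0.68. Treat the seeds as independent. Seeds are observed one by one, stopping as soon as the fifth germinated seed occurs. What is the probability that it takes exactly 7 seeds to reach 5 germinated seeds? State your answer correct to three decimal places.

Y = trial on which the fifth success occurs; negative binomial, r=5, p=0.68.
P(Y=7) = C(6,4) · p^5 · (1−p)^2
= 15 · 0.14539 · 0.1024 = 0.22332

0.223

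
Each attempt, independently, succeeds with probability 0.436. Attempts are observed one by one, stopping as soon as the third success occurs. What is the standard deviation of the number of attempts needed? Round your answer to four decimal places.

2.9834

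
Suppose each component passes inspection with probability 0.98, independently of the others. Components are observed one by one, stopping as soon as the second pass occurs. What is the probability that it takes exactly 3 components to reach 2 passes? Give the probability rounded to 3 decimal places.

Y = trial on which the second success occurs; negative binomial, r=2, p=0.98.
P(Y=3) = C(2,1) · p^2 · (1−p)^1
= 2 · 0.9604 · 0.02 = 0.03842

0.038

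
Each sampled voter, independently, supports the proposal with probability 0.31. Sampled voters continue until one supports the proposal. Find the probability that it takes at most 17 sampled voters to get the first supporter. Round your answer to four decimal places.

0.9982

Y = number of sampled voters to the first success; geometric, p = 0.31.
P(Y ≤ 17) = 1 − (1−p)^17 = 1 − 0.001822 = 0.998178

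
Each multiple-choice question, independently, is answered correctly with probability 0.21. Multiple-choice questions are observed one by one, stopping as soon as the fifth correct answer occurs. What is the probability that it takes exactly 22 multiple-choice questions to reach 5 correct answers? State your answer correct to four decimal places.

0.0444

Y = trial on which the fifth success occurs; negative binomial, r=5, p=0.21.
P(Y=22) = C(21,4) · p^5 · (1−p)^17
= 5985 · 0.00040841 · 0.018183 = 0.044445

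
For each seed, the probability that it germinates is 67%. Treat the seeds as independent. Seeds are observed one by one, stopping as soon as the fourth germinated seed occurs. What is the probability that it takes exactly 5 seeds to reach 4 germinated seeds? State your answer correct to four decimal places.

Y = trial on which the fourth success occurs; negative binomial, r=4, p=0.67.
P(Y=5) = C(4,3) · p^4 · (1−p)^1
= 4 · 0.20151 · 0.33 = 0.265995

0.2660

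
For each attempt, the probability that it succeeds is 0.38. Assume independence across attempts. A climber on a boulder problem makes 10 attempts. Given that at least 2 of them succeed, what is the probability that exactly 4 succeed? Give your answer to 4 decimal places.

0.2645

X ~ Binomial(10, 0.38). Want P(X=4 | X≥2) = P(X=4) / P(X≥2).
P(X=4) = C(10,4)·0.38^4·0.62^6 = 0.248716
P(X≥2) = 1 − 0.008393 − 0.051441 = 0.940166
Ratio = 0.248716 / 0.940166 = 0.264545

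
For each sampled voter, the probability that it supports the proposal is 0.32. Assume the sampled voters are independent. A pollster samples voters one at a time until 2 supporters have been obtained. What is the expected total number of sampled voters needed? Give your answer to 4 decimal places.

6.2500

Y = total sampled voters until the second success; negative binomial with r=2, p=0.32.
E[Y] = r / p = 2 / 0.32 = 6.250000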